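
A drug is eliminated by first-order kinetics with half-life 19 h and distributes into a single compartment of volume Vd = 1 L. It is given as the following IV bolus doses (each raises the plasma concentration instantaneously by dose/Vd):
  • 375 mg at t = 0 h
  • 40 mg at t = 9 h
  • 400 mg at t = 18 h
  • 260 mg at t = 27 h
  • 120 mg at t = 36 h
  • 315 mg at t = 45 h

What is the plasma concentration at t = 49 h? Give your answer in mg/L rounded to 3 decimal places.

k = ln 2 / 19 = 0.03648 per h
Dose 1 (375 mg at t=0 h): 375·exp(−0.03648·49) = 62.761 mg/L
Dose 2 (40 mg at t=9 h): 40·exp(−0.03648·40) = 9.296 mg/L
Dose 3 (400 mg at t=18 h): 400·exp(−0.03648·31) = 129.094 mg/L
Dose 4 (260 mg at t=27 h): 260·exp(−0.03648·22) = 116.523 mg/L
Dose 5 (120 mg at t=36 h): 120·exp(−0.03648·13) = 74.682 mg/L
Dose 6 (315 mg at t=45 h): 315·exp(−0.03648·4) = 272.230 mg/L
C(49) = 62.761 + 9.296 + 129.094 + 116.523 + 74.682 + 272.230 = 664.586 mg/L

664.586 mg/L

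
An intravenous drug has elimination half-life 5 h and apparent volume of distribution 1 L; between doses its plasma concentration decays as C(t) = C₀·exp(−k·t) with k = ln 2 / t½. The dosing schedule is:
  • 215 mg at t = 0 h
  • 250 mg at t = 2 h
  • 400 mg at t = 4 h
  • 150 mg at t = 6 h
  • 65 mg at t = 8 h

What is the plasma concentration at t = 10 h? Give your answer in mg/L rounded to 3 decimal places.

445.743 mg/L

k = ln 2 / 5 = 0.13863 per h
Dose 1 (215 mg at t=0 h): 215·exp(−0.13863·10) = 53.750 mg/L
Dose 2 (250 mg at t=2 h): 250·exp(−0.13863·8) = 82.469 mg/L
Dose 3 (400 mg at t=4 h): 400·exp(−0.13863·6) = 174.110 mg/L
Dose 4 (150 mg at t=6 h): 150·exp(−0.13863·4) = 86.152 mg/L
Dose 5 (65 mg at t=8 h): 65·exp(−0.13863·2) = 49.261 mg/L
C(10) = 53.750 + 82.469 + 174.110 + 86.152 + 49.261 = 445.743 mg/L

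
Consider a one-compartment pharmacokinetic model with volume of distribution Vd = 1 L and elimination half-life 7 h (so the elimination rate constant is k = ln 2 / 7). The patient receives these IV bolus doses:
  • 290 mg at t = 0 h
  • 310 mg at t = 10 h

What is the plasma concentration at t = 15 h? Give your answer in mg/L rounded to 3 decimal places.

k = ln 2 / 7 = 0.09902 per h
Dose 1 (290 mg at t=0 h): 290·exp(−0.09902·15) = 65.665 mg/L
Dose 2 (310 mg at t=10 h): 310·exp(−0.09902·5) = 188.947 mg/L
C(15) = 65.665 + 188.947 = 254.612 mg/L

254.612 mg/L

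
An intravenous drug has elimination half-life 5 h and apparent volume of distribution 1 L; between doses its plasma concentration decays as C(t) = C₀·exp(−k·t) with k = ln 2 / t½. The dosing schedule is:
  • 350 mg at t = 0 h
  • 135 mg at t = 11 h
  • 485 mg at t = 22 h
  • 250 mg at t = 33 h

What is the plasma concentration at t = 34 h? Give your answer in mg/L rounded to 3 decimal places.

k = ln 2 / 5 = 0.13863 per h
Dose 1 (350 mg at t=0 h): 350·exp(−0.13863·34) = 3.141 mg/L
Dose 2 (135 mg at t=11 h): 135·exp(−0.13863·23) = 5.567 mg/L
Dose 3 (485 mg at t=22 h): 485·exp(−0.13863·12) = 91.890 mg/L
Dose 4 (250 mg at t=33 h): 250·exp(−0.13863·1) = 217.638 mg/L
C(34) = 3.141 + 5.567 + 91.890 + 217.638 = 318.236 mg/L

318.236 mg/L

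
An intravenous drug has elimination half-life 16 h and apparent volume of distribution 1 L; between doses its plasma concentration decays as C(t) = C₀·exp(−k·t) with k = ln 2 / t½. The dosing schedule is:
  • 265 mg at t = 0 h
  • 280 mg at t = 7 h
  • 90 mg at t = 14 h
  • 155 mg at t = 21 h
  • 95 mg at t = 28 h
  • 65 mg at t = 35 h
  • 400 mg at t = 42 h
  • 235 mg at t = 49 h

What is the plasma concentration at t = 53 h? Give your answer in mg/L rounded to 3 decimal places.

628.154 mg/L

k = ln 2 / 16 = 0.04332 per h
Dose 1 (265 mg at t=0 h): 265·exp(−0.04332·53) = 26.674 mg/L
Dose 2 (280 mg at t=7 h): 280·exp(−0.04332·46) = 38.168 mg/L
Dose 3 (90 mg at t=14 h): 90·exp(−0.04332·39) = 16.614 mg/L
Dose 4 (155 mg at t=21 h): 155·exp(−0.04332·32) = 38.750 mg/L
Dose 5 (95 mg at t=28 h): 95·exp(−0.04332·25) = 32.164 mg/L
Dose 6 (65 mg at t=35 h): 65·exp(−0.04332·18) = 29.803 mg/L
Dose 7 (400 mg at t=42 h): 400·exp(−0.04332·11) = 248.372 mg/L
Dose 8 (235 mg at t=49 h): 235·exp(−0.04332·4) = 197.611 mg/L
C(53) = 26.674 + 38.168 + 16.614 + 38.750 + 32.164 + 29.803 + 248.372 + 197.611 = 628.154 mg/L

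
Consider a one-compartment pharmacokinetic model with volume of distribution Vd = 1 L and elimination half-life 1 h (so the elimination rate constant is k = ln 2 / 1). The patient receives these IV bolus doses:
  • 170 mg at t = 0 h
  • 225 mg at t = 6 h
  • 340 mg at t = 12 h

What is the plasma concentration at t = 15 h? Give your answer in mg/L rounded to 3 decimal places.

42.945 mg/L

k = ln 2 / 1 = 0.69315 per h
Dose 1 (170 mg at t=0 h): 170·exp(−0.69315·15) = 0.005 mg/L
Dose 2 (225 mg at t=6 h): 225·exp(−0.69315·9) = 0.439 mg/L
Dose 3 (340 mg at t=12 h): 340·exp(−0.69315·3) = 42.500 mg/L
C(15) = 0.005 + 0.439 + 42.500 = 42.945 mg/L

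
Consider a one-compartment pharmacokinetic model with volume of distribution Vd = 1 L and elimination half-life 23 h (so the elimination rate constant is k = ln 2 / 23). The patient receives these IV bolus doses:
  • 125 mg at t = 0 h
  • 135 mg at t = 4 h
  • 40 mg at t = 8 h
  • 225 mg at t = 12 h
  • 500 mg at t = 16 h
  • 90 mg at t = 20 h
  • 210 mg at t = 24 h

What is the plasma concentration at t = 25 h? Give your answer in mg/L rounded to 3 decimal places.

k = ln 2 / 23 = 0.03014 per h
Dose 1 (125 mg at t=0 h): 125·exp(−0.03014·25) = 58.844 mg/L
Dose 2 (135 mg at t=4 h): 135·exp(−0.03014·21) = 71.694 mg/L
Dose 3 (40 mg at t=8 h): 40·exp(−0.03014·17) = 23.964 mg/L
Dose 4 (225 mg at t=12 h): 225·exp(−0.03014·13) = 152.067 mg/L
Dose 5 (500 mg at t=16 h): 500·exp(−0.03014·9) = 381.220 mg/L
Dose 6 (90 mg at t=20 h): 90·exp(−0.03014·5) = 77.411 mg/L
Dose 7 (210 mg at t=24 h): 210·exp(−0.03014·1) = 203.766 mg/L
C(25) = 58.844 + 71.694 + 23.964 + 152.067 + 381.220 + 77.411 + 203.766 = 968.965 mg/L

968.965 mg/L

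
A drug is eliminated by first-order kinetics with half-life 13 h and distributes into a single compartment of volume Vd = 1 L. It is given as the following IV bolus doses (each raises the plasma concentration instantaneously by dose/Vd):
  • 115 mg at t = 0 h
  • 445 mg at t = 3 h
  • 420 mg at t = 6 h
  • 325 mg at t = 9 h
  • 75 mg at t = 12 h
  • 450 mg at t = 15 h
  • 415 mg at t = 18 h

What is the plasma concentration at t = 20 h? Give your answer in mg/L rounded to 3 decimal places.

1365.909 mg/L

k = ln 2 / 13 = 0.05332 per h
Dose 1 (115 mg at t=0 h): 115·exp(−0.05332·20) = 39.589 mg/L
Dose 2 (445 mg at t=3 h): 445·exp(−0.05332·17) = 179.765 mg/L
Dose 3 (420 mg at t=6 h): 420·exp(−0.05332·14) = 199.096 mg/L
Dose 4 (325 mg at t=9 h): 325·exp(−0.05332·11) = 180.786 mg/L
Dose 5 (75 mg at t=12 h): 75·exp(−0.05332·8) = 48.957 mg/L
Dose 6 (450 mg at t=15 h): 450·exp(−0.05332·5) = 344.692 mg/L
Dose 7 (415 mg at t=18 h): 415·exp(−0.05332·2) = 373.023 mg/L
C(20) = 39.589 + 179.765 + 199.096 + 180.786 + 48.957 + 344.692 + 373.023 = 1365.909 mg/L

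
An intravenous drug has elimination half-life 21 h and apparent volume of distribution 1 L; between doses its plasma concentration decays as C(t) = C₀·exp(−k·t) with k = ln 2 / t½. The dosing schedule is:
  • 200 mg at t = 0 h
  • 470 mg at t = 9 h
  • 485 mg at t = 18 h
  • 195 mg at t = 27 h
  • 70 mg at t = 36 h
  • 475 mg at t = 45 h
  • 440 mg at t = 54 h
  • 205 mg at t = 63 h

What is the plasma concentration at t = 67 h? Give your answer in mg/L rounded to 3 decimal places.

960.591 mg/L

k = ln 2 / 21 = 0.03301 per h
Dose 1 (200 mg at t=0 h): 200·exp(−0.03301·67) = 21.908 mg/L
Dose 2 (470 mg at t=9 h): 470·exp(−0.03301·58) = 69.292 mg/L
Dose 3 (485 mg at t=18 h): 485·exp(−0.03301·49) = 96.236 mg/L
Dose 4 (195 mg at t=27 h): 195·exp(−0.03301·40) = 52.077 mg/L
Dose 5 (70 mg at t=36 h): 70·exp(−0.03301·31) = 25.161 mg/L
Dose 6 (475 mg at t=45 h): 475·exp(−0.03301·22) = 229.789 mg/L
Dose 7 (440 mg at t=54 h): 440·exp(−0.03301·13) = 286.484 mg/L
Dose 8 (205 mg at t=63 h): 205·exp(−0.03301·4) = 179.645 mg/L
C(67) = 21.908 + 69.292 + 96.236 + 52.077 + 25.161 + 229.789 + 286.484 + 179.645 = 960.591 mg/L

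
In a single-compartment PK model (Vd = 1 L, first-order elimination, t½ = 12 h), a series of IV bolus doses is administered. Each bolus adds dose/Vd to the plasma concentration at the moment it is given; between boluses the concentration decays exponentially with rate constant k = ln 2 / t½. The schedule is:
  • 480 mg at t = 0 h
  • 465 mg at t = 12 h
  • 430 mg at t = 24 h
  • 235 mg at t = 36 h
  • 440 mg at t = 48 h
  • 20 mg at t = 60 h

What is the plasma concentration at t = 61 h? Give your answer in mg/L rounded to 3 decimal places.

k = ln 2 / 12 = 0.05776 per h
Dose 1 (480 mg at t=0 h): 480·exp(−0.05776·61) = 14.158 mg/L
Dose 2 (465 mg at t=12 h): 465·exp(−0.05776·49) = 27.431 mg/L
Dose 3 (430 mg at t=24 h): 430·exp(−0.05776·37) = 50.733 mg/L
Dose 4 (235 mg at t=36 h): 235·exp(−0.05776·25) = 55.453 mg/L
Dose 5 (440 mg at t=48 h): 440·exp(−0.05776·13) = 207.652 mg/L
Dose 6 (20 mg at t=60 h): 20·exp(−0.05776·1) = 18.877 mg/L
C(61) = 14.158 + 27.431 + 50.733 + 55.453 + 207.652 + 18.877 = 374.305 mg/L

374.305 mg/L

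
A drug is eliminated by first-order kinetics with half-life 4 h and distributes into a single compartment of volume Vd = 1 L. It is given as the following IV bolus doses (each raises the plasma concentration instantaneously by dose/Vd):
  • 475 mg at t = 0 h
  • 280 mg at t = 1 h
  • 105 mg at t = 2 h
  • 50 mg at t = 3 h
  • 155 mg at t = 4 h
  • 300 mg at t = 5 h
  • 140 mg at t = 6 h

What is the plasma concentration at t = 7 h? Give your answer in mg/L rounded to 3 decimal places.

k = ln 2 / 4 = 0.17329 per h
Dose 1 (475 mg at t=0 h): 475·exp(−0.17329·7) = 141.218 mg/L
Dose 2 (280 mg at t=1 h): 280·exp(−0.17329·6) = 98.995 mg/L
Dose 3 (105 mg at t=2 h): 105·exp(−0.17329·5) = 44.147 mg/L
Dose 4 (50 mg at t=3 h): 50·exp(−0.17329·4) = 25.000 mg/L
Dose 5 (155 mg at t=4 h): 155·exp(−0.17329·3) = 92.164 mg/L
Dose 6 (300 mg at t=5 h): 300·exp(−0.17329·2) = 212.132 mg/L
Dose 7 (140 mg at t=6 h): 140·exp(−0.17329·1) = 117.725 mg/L
C(7) = 141.218 + 98.995 + 44.147 + 25.000 + 92.164 + 212.132 + 117.725 = 731.381 mg/L

731.381 mg/L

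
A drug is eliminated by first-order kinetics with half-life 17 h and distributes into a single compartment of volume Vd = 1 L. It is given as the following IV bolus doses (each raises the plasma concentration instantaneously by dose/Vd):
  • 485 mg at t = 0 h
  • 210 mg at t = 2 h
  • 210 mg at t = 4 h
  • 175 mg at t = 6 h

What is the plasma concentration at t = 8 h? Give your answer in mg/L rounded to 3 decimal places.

854.130 mg/L

k = ln 2 / 17 = 0.04077 per h
Dose 1 (485 mg at t=0 h): 485·exp(−0.04077·8) = 350.010 mg/L
Dose 2 (210 mg at t=2 h): 210·exp(−0.04077·6) = 164.427 mg/L
Dose 3 (210 mg at t=4 h): 210·exp(−0.04077·4) = 178.397 mg/L
Dose 4 (175 mg at t=6 h): 175·exp(−0.04077·2) = 161.296 mg/L
C(8) = 350.010 + 164.427 + 178.397 + 161.296 = 854.130 mg/L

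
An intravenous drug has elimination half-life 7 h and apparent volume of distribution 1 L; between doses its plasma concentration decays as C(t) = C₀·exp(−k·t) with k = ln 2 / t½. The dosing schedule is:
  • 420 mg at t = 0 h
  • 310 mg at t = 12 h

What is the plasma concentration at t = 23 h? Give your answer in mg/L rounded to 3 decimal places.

147.375 mg/L

k = ln 2 / 7 = 0.09902 per h
Dose 1 (420 mg at t=0 h): 420·exp(−0.09902·23) = 43.068 mg/L
Dose 2 (310 mg at t=12 h): 310·exp(−0.09902·11) = 104.307 mg/L
C(23) = 43.068 + 104.307 = 147.375 mg/L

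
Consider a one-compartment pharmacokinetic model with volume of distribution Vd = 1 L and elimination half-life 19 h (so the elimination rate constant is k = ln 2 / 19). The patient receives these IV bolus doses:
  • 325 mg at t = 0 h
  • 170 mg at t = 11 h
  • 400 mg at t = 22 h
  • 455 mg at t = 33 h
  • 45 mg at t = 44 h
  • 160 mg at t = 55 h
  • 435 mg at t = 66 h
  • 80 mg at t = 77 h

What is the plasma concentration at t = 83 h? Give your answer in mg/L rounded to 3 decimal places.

511.355 mg/L

k = ln 2 / 19 = 0.03648 per h
Dose 1 (325 mg at t=0 h): 325·exp(−0.03648·83) = 15.735 mg/L
Dose 2 (170 mg at t=11 h): 170·exp(−0.03648·72) = 12.294 mg/L
Dose 3 (400 mg at t=22 h): 400·exp(−0.03648·61) = 43.211 mg/L
Dose 4 (455 mg at t=33 h): 455·exp(−0.03648·50) = 73.422 mg/L
Dose 5 (45 mg at t=44 h): 45·exp(−0.03648·39) = 10.847 mg/L
Dose 6 (160 mg at t=55 h): 160·exp(−0.03648·28) = 57.610 mg/L
Dose 7 (435 mg at t=66 h): 435·exp(−0.03648·17) = 233.963 mg/L
Dose 8 (80 mg at t=77 h): 80·exp(−0.03648·6) = 64.273 mg/L
C(83) = 15.735 + 12.294 + 43.211 + 73.422 + 10.847 + 57.610 + 233.963 + 64.273 = 511.355 mg/L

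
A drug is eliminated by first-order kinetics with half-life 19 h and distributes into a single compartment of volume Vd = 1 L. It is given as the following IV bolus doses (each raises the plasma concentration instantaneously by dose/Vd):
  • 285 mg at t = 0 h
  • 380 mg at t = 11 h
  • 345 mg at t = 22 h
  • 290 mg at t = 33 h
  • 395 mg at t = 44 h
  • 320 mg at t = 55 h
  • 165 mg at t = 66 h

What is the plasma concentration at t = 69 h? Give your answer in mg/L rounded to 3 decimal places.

707.476 mg/L

k = ln 2 / 19 = 0.03648 per h
Dose 1 (285 mg at t=0 h): 285·exp(−0.03648·69) = 22.995 mg/L
Dose 2 (380 mg at t=11 h): 380·exp(−0.03648·58) = 45.798 mg/L
Dose 3 (345 mg at t=22 h): 345·exp(−0.03648·47) = 62.111 mg/L
Dose 4 (290 mg at t=33 h): 290·exp(−0.03648·36) = 77.988 mg/L
Dose 5 (395 mg at t=44 h): 395·exp(−0.03648·25) = 158.674 mg/L
Dose 6 (320 mg at t=55 h): 320·exp(−0.03648·14) = 192.016 mg/L
Dose 7 (165 mg at t=66 h): 165·exp(−0.03648·3) = 147.895 mg/L
C(69) = 22.995 + 45.798 + 62.111 + 77.988 + 158.674 + 192.016 + 147.895 = 707.476 mg/L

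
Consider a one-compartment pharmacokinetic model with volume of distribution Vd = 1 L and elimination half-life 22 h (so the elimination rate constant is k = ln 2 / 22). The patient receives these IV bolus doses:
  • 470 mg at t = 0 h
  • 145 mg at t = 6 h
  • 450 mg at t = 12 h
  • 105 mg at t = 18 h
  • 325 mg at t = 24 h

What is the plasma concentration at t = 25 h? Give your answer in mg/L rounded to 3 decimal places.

k = ln 2 / 22 = 0.03151 per h
Dose 1 (470 mg at t=0 h): 470·exp(−0.03151·25) = 213.805 mg/L
Dose 2 (145 mg at t=6 h): 145·exp(−0.03151·19) = 79.687 mg/L
Dose 3 (450 mg at t=12 h): 450·exp(−0.03151·13) = 298.766 mg/L
Dose 4 (105 mg at t=18 h): 105·exp(−0.03151·7) = 84.218 mg/L
Dose 5 (325 mg at t=24 h): 325·exp(−0.03151·1) = 314.920 mg/L
C(25) = 213.805 + 79.687 + 298.766 + 84.218 + 314.920 = 991.397 mg/L

991.397 mg/L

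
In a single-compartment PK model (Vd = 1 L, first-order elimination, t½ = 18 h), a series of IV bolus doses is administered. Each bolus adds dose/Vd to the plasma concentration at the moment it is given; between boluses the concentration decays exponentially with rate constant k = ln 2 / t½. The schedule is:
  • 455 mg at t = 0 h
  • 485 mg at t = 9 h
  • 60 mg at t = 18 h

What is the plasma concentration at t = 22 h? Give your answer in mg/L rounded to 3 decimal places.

k = ln 2 / 18 = 0.03851 per h
Dose 1 (455 mg at t=0 h): 455·exp(−0.03851·22) = 195.023 mg/L
Dose 2 (485 mg at t=9 h): 485·exp(−0.03851·13) = 293.989 mg/L
Dose 3 (60 mg at t=18 h): 60·exp(−0.03851·4) = 51.435 mg/L
C(22) = 195.023 + 293.989 + 51.435 = 540.447 mg/L

540.447 mg/L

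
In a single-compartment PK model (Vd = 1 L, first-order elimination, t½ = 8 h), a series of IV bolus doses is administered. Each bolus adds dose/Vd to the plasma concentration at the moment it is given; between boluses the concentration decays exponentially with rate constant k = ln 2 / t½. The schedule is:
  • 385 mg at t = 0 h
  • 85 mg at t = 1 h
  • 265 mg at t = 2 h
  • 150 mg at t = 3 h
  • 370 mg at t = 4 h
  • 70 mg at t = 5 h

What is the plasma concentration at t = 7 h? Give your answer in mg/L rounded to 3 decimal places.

882.533 mg/L

k = ln 2 / 8 = 0.08664 per h
Dose 1 (385 mg at t=0 h): 385·exp(−0.08664·7) = 209.923 mg/L
Dose 2 (85 mg at t=1 h): 85·exp(−0.08664·6) = 50.541 mg/L
Dose 3 (265 mg at t=2 h): 265·exp(−0.08664·5) = 171.831 mg/L
Dose 4 (150 mg at t=3 h): 150·exp(−0.08664·4) = 106.066 mg/L
Dose 5 (370 mg at t=4 h): 370·exp(−0.08664·3) = 285.309 mg/L
Dose 6 (70 mg at t=5 h): 70·exp(−0.08664·2) = 58.863 mg/L
C(7) = 209.923 + 50.541 + 171.831 + 106.066 + 285.309 + 58.863 = 882.533 mg/L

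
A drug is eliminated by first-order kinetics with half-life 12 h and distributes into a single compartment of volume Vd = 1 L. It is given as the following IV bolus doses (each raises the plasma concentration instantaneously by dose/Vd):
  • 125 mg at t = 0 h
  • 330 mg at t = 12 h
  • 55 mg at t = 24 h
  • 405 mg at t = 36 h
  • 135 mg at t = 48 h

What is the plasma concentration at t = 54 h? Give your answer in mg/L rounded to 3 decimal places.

k = ln 2 / 12 = 0.05776 per h
Dose 1 (125 mg at t=0 h): 125·exp(−0.05776·54) = 5.524 mg/L
Dose 2 (330 mg at t=12 h): 330·exp(−0.05776·42) = 29.168 mg/L
Dose 3 (55 mg at t=24 h): 55·exp(−0.05776·30) = 9.723 mg/L
Dose 4 (405 mg at t=36 h): 405·exp(−0.05776·18) = 143.189 mg/L
Dose 5 (135 mg at t=48 h): 135·exp(−0.05776·6) = 95.459 mg/L
C(54) = 5.524 + 29.168 + 9.723 + 143.189 + 95.459 = 283.064 mg/L

283.064 mg/L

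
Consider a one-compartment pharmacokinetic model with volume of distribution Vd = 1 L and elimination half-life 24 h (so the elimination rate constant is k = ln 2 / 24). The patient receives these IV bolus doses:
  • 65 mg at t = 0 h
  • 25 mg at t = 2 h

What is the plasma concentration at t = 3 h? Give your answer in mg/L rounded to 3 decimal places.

k = ln 2 / 24 = 0.02888 per h
Dose 1 (65 mg at t=0 h): 65·exp(−0.02888·3) = 59.605 mg/L
Dose 2 (25 mg at t=2 h): 25·exp(−0.02888·1) = 24.288 mg/L
C(3) = 59.605 + 24.288 = 83.894 mg/L

83.894 mg/L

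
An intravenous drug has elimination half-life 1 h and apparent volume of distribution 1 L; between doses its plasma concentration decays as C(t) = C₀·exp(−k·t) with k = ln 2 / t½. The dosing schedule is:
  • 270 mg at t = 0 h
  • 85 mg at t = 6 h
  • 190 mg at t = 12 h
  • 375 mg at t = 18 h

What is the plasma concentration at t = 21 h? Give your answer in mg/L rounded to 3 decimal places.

k = ln 2 / 1 = 0.69315 per h
Dose 1 (270 mg at t=0 h): 270·exp(−0.69315·21) = 0.000 mg/L
Dose 2 (85 mg at t=6 h): 85·exp(−0.69315·15) = 0.003 mg/L
Dose 3 (190 mg at t=12 h): 190·exp(−0.69315·9) = 0.371 mg/L
Dose 4 (375 mg at t=18 h): 375·exp(−0.69315·3) = 46.875 mg/L
C(21) = 0.000 + 0.003 + 0.371 + 46.875 = 47.249 mg/L

47.249 mg/L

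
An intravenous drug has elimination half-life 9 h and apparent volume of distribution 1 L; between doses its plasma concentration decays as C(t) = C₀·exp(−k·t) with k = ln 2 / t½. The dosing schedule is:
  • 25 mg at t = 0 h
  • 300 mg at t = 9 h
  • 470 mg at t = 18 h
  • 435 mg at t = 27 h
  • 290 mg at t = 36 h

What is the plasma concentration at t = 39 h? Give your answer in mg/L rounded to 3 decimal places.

527.067 mg/L

k = ln 2 / 9 = 0.07702 per h
Dose 1 (25 mg at t=0 h): 25·exp(−0.07702·39) = 1.240 mg/L
Dose 2 (300 mg at t=9 h): 300·exp(−0.07702·30) = 29.764 mg/L
Dose 3 (470 mg at t=18 h): 470·exp(−0.07702·21) = 93.260 mg/L
Dose 4 (435 mg at t=27 h): 435·exp(−0.07702·12) = 172.630 mg/L
Dose 5 (290 mg at t=36 h): 290·exp(−0.07702·3) = 230.173 mg/L
C(39) = 1.240 + 29.764 + 93.260 + 172.630 + 230.173 = 527.067 mg/L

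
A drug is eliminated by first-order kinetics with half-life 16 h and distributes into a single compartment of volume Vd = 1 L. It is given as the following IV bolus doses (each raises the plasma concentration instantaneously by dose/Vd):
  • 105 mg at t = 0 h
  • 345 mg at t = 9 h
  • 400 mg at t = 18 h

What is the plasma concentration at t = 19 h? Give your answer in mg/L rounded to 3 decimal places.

k = ln 2 / 16 = 0.04332 per h
Dose 1 (105 mg at t=0 h): 105·exp(−0.04332·19) = 46.102 mg/L
Dose 2 (345 mg at t=9 h): 345·exp(−0.04332·10) = 223.705 mg/L
Dose 3 (400 mg at t=18 h): 400·exp(−0.04332·1) = 383.041 mg/L
C(19) = 46.102 + 223.705 + 383.041 = 652.848 mg/L

652.848 mg/L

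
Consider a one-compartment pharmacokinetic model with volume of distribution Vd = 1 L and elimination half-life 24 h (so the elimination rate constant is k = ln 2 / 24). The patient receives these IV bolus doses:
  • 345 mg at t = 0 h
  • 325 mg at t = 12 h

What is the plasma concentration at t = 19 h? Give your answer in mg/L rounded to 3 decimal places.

464.810 mg/L

k = ln 2 / 24 = 0.02888 per h
Dose 1 (345 mg at t=0 h): 345·exp(−0.02888·19) = 199.298 mg/L
Dose 2 (325 mg at t=12 h): 325·exp(−0.02888·7) = 265.511 mg/L
C(19) = 199.298 + 265.511 = 464.810 mg/L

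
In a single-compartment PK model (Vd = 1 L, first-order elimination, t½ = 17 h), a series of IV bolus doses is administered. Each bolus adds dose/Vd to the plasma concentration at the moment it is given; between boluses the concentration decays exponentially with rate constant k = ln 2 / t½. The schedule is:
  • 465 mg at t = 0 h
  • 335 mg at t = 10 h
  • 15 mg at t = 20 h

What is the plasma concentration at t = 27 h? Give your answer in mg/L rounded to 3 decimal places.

333.424 mg/L

k = ln 2 / 17 = 0.04077 per h
Dose 1 (465 mg at t=0 h): 465·exp(−0.04077·27) = 154.649 mg/L
Dose 2 (335 mg at t=10 h): 335·exp(−0.04077·17) = 167.500 mg/L
Dose 3 (15 mg at t=20 h): 15·exp(−0.04077·7) = 11.276 mg/L
C(27) = 154.649 + 167.500 + 11.276 = 333.424 mg/L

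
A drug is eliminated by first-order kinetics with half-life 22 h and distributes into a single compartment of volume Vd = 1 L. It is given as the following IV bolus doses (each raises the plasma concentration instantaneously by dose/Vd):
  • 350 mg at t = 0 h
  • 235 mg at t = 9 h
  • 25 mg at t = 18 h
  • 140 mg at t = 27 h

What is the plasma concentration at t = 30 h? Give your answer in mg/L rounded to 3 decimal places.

401.774 mg/L

k = ln 2 / 22 = 0.03151 per h
Dose 1 (350 mg at t=0 h): 350·exp(−0.03151·30) = 136.011 mg/L
Dose 2 (235 mg at t=9 h): 235·exp(−0.03151·21) = 121.261 mg/L
Dose 3 (25 mg at t=18 h): 25·exp(−0.03151·12) = 17.129 mg/L
Dose 4 (140 mg at t=27 h): 140·exp(−0.03151·3) = 127.373 mg/L
C(30) = 136.011 + 121.261 + 17.129 + 127.373 = 401.774 mg/L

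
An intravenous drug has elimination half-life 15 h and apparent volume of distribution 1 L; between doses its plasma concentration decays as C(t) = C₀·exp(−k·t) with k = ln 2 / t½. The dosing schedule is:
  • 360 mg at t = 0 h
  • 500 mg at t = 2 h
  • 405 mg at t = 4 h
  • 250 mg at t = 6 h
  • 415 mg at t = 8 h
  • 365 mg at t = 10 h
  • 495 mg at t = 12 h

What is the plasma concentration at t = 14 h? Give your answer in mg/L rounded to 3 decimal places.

1972.776 mg/L

k = ln 2 / 15 = 0.04621 per h
Dose 1 (360 mg at t=0 h): 360·exp(−0.04621·14) = 188.513 mg/L
Dose 2 (500 mg at t=2 h): 500·exp(−0.04621·12) = 287.175 mg/L
Dose 3 (405 mg at t=4 h): 405·exp(−0.04621·10) = 255.134 mg/L
Dose 4 (250 mg at t=6 h): 250·exp(−0.04621·8) = 172.739 mg/L
Dose 5 (415 mg at t=8 h): 415·exp(−0.04621·6) = 314.511 mg/L
Dose 6 (365 mg at t=10 h): 365·exp(−0.04621·4) = 303.402 mg/L
Dose 7 (495 mg at t=12 h): 495·exp(−0.04621·2) = 451.303 mg/L
C(14) = 188.513 + 287.175 + 255.134 + 172.739 + 314.511 + 303.402 + 451.303 = 1972.776 mg/L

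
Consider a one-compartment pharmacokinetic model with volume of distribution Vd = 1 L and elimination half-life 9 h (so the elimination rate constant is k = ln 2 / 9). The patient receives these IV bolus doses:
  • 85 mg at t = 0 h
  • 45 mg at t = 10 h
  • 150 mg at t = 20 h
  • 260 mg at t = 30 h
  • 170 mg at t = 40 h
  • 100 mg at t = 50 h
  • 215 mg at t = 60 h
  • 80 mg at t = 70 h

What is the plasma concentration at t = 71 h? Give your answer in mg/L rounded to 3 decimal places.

k = ln 2 / 9 = 0.07702 per h
Dose 1 (85 mg at t=0 h): 85·exp(−0.07702·71) = 0.359 mg/L
Dose 2 (45 mg at t=10 h): 45·exp(−0.07702·61) = 0.410 mg/L
Dose 3 (150 mg at t=20 h): 150·exp(−0.07702·51) = 2.953 mg/L
Dose 4 (260 mg at t=30 h): 260·exp(−0.07702·41) = 11.056 mg/L
Dose 5 (170 mg at t=40 h): 170·exp(−0.07702·31) = 15.616 mg/L
Dose 6 (100 mg at t=50 h): 100·exp(−0.07702·21) = 19.843 mg/L
Dose 7 (215 mg at t=60 h): 215·exp(−0.07702·11) = 92.154 mg/L
Dose 8 (80 mg at t=70 h): 80·exp(−0.07702·1) = 74.070 mg/L
C(71) = 0.359 + 0.410 + 2.953 + 11.056 + 15.616 + 19.843 + 92.154 + 74.070 = 216.460 mg/L

216.460 mg/L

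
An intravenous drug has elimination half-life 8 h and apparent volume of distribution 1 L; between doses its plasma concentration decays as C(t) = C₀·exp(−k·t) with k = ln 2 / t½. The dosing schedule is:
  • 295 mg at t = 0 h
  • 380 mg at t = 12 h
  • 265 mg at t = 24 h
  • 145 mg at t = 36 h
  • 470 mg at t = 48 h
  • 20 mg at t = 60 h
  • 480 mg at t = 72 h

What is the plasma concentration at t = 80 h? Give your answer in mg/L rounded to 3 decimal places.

k = ln 2 / 8 = 0.08664 per h
Dose 1 (295 mg at t=0 h): 295·exp(−0.08664·80) = 0.288 mg/L
Dose 2 (380 mg at t=12 h): 380·exp(−0.08664·68) = 1.050 mg/L
Dose 3 (265 mg at t=24 h): 265·exp(−0.08664·56) = 2.070 mg/L
Dose 4 (145 mg at t=36 h): 145·exp(−0.08664·44) = 3.204 mg/L
Dose 5 (470 mg at t=48 h): 470·exp(−0.08664·32) = 29.375 mg/L
Dose 6 (20 mg at t=60 h): 20·exp(−0.08664·20) = 3.536 mg/L
Dose 7 (480 mg at t=72 h): 480·exp(−0.08664·8) = 240.000 mg/L
C(80) = 0.288 + 1.050 + 2.070 + 3.204 + 29.375 + 3.536 + 240.000 = 279.523 mg/L

279.523 mg/L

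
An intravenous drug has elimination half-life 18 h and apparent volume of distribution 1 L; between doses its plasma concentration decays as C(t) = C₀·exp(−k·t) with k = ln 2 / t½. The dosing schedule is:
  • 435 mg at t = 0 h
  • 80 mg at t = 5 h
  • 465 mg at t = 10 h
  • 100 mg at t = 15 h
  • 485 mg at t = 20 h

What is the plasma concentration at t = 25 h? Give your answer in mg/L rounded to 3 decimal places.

k = ln 2 / 18 = 0.03851 per h
Dose 1 (435 mg at t=0 h): 435·exp(−0.03851·25) = 166.109 mg/L
Dose 2 (80 mg at t=5 h): 80·exp(−0.03851·20) = 37.035 mg/L
Dose 3 (465 mg at t=10 h): 465·exp(−0.03851·15) = 260.972 mg/L
Dose 4 (100 mg at t=15 h): 100·exp(−0.03851·10) = 68.040 mg/L
Dose 5 (485 mg at t=20 h): 485·exp(−0.03851·5) = 400.057 mg/L
C(25) = 166.109 + 37.035 + 260.972 + 68.040 + 400.057 = 932.213 mg/L

932.213 mg/L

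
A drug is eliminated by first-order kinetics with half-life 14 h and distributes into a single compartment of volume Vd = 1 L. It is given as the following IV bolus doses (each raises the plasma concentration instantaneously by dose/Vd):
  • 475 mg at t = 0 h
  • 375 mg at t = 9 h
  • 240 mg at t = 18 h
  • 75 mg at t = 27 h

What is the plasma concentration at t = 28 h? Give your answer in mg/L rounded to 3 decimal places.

k = ln 2 / 14 = 0.04951 per h
Dose 1 (475 mg at t=0 h): 475·exp(−0.04951·28) = 118.750 mg/L
Dose 2 (375 mg at t=9 h): 375·exp(−0.04951·19) = 146.383 mg/L
Dose 3 (240 mg at t=18 h): 240·exp(−0.04951·10) = 146.282 mg/L
Dose 4 (75 mg at t=27 h): 75·exp(−0.04951·1) = 71.377 mg/L
C(28) = 118.750 + 146.383 + 146.282 + 71.377 = 482.792 mg/L

482.792 mg/L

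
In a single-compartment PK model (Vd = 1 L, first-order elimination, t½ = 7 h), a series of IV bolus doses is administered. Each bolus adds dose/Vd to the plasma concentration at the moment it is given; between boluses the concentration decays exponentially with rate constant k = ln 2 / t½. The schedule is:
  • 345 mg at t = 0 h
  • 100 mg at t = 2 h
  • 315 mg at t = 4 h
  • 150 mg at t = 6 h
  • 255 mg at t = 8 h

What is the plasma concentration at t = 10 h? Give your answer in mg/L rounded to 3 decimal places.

657.475 mg/L

k = ln 2 / 7 = 0.09902 per h
Dose 1 (345 mg at t=0 h): 345·exp(−0.09902·10) = 128.167 mg/L
Dose 2 (100 mg at t=2 h): 100·exp(−0.09902·8) = 45.286 mg/L
Dose 3 (315 mg at t=4 h): 315·exp(−0.09902·6) = 173.894 mg/L
Dose 4 (150 mg at t=6 h): 150·exp(−0.09902·4) = 100.943 mg/L
Dose 5 (255 mg at t=8 h): 255·exp(−0.09902·2) = 209.186 mg/L
C(10) = 128.167 + 45.286 + 173.894 + 100.943 + 209.186 = 657.475 mg/L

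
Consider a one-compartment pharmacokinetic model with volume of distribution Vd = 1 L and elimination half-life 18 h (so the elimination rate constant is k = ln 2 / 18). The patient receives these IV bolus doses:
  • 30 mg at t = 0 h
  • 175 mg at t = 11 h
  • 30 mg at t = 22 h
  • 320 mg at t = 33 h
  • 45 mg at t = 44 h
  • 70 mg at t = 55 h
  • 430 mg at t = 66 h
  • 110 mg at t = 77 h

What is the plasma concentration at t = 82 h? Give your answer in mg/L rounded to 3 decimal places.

422.224 mg/L

k = ln 2 / 18 = 0.03851 per h
Dose 1 (30 mg at t=0 h): 30·exp(−0.03851·82) = 1.276 mg/L
Dose 2 (175 mg at t=11 h): 175·exp(−0.03851·71) = 11.367 mg/L
Dose 3 (30 mg at t=22 h): 30·exp(−0.03851·60) = 2.976 mg/L
Dose 4 (320 mg at t=33 h): 320·exp(−0.03851·49) = 48.493 mg/L
Dose 5 (45 mg at t=44 h): 45·exp(−0.03851·38) = 10.416 mg/L
Dose 6 (70 mg at t=55 h): 70·exp(−0.03851·27) = 24.749 mg/L
Dose 7 (430 mg at t=66 h): 430·exp(−0.03851·16) = 232.213 mg/L
Dose 8 (110 mg at t=77 h): 110·exp(−0.03851·5) = 90.735 mg/L
C(82) = 1.276 + 11.367 + 2.976 + 48.493 + 10.416 + 24.749 + 232.213 + 90.735 = 422.224 mg/L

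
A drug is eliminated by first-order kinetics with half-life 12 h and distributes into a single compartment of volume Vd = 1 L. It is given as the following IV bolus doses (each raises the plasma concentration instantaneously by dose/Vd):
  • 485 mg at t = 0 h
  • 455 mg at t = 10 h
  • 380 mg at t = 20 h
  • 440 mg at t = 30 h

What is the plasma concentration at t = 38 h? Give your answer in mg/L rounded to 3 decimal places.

555.827 mg/L

k = ln 2 / 12 = 0.05776 per h
Dose 1 (485 mg at t=0 h): 485·exp(−0.05776·38) = 54.011 mg/L
Dose 2 (455 mg at t=10 h): 455·exp(−0.05776·28) = 90.283 mg/L
Dose 3 (380 mg at t=20 h): 380·exp(−0.05776·18) = 134.350 mg/L
Dose 4 (440 mg at t=30 h): 440·exp(−0.05776·8) = 277.183 mg/L
C(38) = 54.011 + 90.283 + 134.350 + 277.183 = 555.827 mg/L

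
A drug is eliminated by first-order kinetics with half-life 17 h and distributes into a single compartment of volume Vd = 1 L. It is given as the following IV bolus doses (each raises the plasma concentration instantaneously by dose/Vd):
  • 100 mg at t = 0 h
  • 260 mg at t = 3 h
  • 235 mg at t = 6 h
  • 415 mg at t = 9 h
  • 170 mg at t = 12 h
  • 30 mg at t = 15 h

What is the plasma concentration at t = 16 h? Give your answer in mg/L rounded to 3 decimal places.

k = ln 2 / 17 = 0.04077 per h
Dose 1 (100 mg at t=0 h): 100·exp(−0.04077·16) = 52.081 mg/L
Dose 2 (260 mg at t=3 h): 260·exp(−0.04077·13) = 153.029 mg/L
Dose 3 (235 mg at t=6 h): 235·exp(−0.04077·10) = 156.312 mg/L
Dose 4 (415 mg at t=9 h): 415·exp(−0.04077·7) = 311.957 mg/L
Dose 5 (170 mg at t=12 h): 170·exp(−0.04077·4) = 144.417 mg/L
Dose 6 (30 mg at t=15 h): 30·exp(−0.04077·1) = 28.801 mg/L
C(16) = 52.081 + 153.029 + 156.312 + 311.957 + 144.417 + 28.801 = 846.597 mg/L

846.597 mg/L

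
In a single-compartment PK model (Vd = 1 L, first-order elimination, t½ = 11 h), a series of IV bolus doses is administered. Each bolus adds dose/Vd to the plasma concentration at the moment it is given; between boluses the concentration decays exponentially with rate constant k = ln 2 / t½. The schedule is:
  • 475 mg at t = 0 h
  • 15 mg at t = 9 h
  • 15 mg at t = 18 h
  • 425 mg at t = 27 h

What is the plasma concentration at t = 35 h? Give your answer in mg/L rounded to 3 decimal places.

317.117 mg/L

k = ln 2 / 11 = 0.06301 per h
Dose 1 (475 mg at t=0 h): 475·exp(−0.06301·35) = 52.344 mg/L
Dose 2 (15 mg at t=9 h): 15·exp(−0.06301·26) = 2.915 mg/L
Dose 3 (15 mg at t=18 h): 15·exp(−0.06301·17) = 5.139 mg/L
Dose 4 (425 mg at t=27 h): 425·exp(−0.06301·8) = 256.719 mg/L
C(35) = 52.344 + 2.915 + 5.139 + 256.719 = 317.117 mg/L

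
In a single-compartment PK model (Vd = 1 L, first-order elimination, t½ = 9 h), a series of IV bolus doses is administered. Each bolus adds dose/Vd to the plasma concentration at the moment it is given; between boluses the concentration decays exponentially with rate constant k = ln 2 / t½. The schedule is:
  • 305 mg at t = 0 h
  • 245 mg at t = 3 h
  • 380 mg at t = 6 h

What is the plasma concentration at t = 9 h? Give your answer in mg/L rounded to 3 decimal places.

k = ln 2 / 9 = 0.07702 per h
Dose 1 (305 mg at t=0 h): 305·exp(−0.07702·9) = 152.500 mg/L
Dose 2 (245 mg at t=3 h): 245·exp(−0.07702·6) = 154.340 mg/L
Dose 3 (380 mg at t=6 h): 380·exp(−0.07702·3) = 301.606 mg/L
C(9) = 152.500 + 154.340 + 301.606 = 608.447 mg/L

608.447 mg/L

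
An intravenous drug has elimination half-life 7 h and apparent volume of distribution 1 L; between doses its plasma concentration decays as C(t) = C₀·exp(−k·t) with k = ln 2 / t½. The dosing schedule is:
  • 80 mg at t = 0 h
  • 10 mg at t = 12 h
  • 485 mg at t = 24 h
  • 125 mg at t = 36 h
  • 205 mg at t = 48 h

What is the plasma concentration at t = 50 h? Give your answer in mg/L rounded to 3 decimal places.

k = ln 2 / 7 = 0.09902 per h
Dose 1 (80 mg at t=0 h): 80·exp(−0.09902·50) = 0.566 mg/L
Dose 2 (10 mg at t=12 h): 10·exp(−0.09902·38) = 0.232 mg/L
Dose 3 (485 mg at t=24 h): 485·exp(−0.09902·26) = 36.951 mg/L
Dose 4 (125 mg at t=36 h): 125·exp(−0.09902·14) = 31.250 mg/L
Dose 5 (205 mg at t=48 h): 205·exp(−0.09902·2) = 168.169 mg/L
C(50) = 0.566 + 0.232 + 36.951 + 31.250 + 168.169 = 237.168 mg/L

237.168 mg/L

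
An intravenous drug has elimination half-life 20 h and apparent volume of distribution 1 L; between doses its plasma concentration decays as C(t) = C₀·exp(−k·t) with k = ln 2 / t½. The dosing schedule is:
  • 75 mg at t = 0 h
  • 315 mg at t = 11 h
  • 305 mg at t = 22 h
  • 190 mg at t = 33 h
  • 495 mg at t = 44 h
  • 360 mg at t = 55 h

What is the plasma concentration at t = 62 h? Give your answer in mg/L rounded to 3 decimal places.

756.043 mg/L

k = ln 2 / 20 = 0.03466 per h
Dose 1 (75 mg at t=0 h): 75·exp(−0.03466·62) = 8.747 mg/L
Dose 2 (315 mg at t=11 h): 315·exp(−0.03466·51) = 53.788 mg/L
Dose 3 (305 mg at t=22 h): 305·exp(−0.03466·40) = 76.250 mg/L
Dose 4 (190 mg at t=33 h): 190·exp(−0.03466·29) = 69.544 mg/L
Dose 5 (495 mg at t=44 h): 495·exp(−0.03466·18) = 265.264 mg/L
Dose 6 (360 mg at t=55 h): 360·exp(−0.03466·7) = 282.450 mg/L
C(62) = 8.747 + 53.788 + 76.250 + 69.544 + 265.264 + 282.450 = 756.043 mg/L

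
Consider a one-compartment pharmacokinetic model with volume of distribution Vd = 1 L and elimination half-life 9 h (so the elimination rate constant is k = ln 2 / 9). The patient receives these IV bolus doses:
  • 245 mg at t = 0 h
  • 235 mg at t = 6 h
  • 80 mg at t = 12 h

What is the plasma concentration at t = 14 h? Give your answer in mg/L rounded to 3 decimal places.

278.835 mg/L

k = ln 2 / 9 = 0.07702 per h
Dose 1 (245 mg at t=0 h): 245·exp(−0.07702·14) = 83.348 mg/L
Dose 2 (235 mg at t=6 h): 235·exp(−0.07702·8) = 126.907 mg/L
Dose 3 (80 mg at t=12 h): 80·exp(−0.07702·2) = 68.580 mg/L
C(14) = 83.348 + 126.907 + 68.580 = 278.835 mg/L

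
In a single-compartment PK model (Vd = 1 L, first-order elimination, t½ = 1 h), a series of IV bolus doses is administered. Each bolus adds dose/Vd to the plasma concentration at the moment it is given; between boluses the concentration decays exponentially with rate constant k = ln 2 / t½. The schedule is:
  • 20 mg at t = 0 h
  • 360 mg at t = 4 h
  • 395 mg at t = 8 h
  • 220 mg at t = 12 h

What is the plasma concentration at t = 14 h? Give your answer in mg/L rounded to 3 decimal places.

61.525 mg/L

k = ln 2 / 1 = 0.69315 per h
Dose 1 (20 mg at t=0 h): 20·exp(−0.69315·14) = 0.001 mg/L
Dose 2 (360 mg at t=4 h): 360·exp(−0.69315·10) = 0.352 mg/L
Dose 3 (395 mg at t=8 h): 395·exp(−0.69315·6) = 6.172 mg/L
Dose 4 (220 mg at t=12 h): 220·exp(−0.69315·2) = 55.000 mg/L
C(14) = 0.001 + 0.352 + 6.172 + 55.000 = 61.525 mg/L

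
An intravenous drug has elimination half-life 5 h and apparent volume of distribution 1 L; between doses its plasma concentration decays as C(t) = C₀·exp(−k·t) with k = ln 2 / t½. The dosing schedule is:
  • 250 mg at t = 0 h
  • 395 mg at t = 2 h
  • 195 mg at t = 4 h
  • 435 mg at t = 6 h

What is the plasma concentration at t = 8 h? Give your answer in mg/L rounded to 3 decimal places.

696.069 mg/L

k = ln 2 / 5 = 0.13863 per h
Dose 1 (250 mg at t=0 h): 250·exp(−0.13863·8) = 82.469 mg/L
Dose 2 (395 mg at t=2 h): 395·exp(−0.13863·6) = 171.934 mg/L
Dose 3 (195 mg at t=4 h): 195·exp(−0.13863·4) = 111.998 mg/L
Dose 4 (435 mg at t=6 h): 435·exp(−0.13863·2) = 329.668 mg/L
C(8) = 82.469 + 171.934 + 111.998 + 329.668 = 696.069 mg/L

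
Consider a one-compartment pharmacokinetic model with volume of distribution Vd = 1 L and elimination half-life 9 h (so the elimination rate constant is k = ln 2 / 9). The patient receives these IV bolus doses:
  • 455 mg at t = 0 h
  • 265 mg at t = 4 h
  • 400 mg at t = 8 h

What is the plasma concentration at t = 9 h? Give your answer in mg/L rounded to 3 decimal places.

k = ln 2 / 9 = 0.07702 per h
Dose 1 (455 mg at t=0 h): 455·exp(−0.07702·9) = 227.500 mg/L
Dose 2 (265 mg at t=4 h): 265·exp(−0.07702·5) = 180.305 mg/L
Dose 3 (400 mg at t=8 h): 400·exp(−0.07702·1) = 370.350 mg/L
C(9) = 227.500 + 180.305 + 370.350 = 778.155 mg/L

778.155 mg/L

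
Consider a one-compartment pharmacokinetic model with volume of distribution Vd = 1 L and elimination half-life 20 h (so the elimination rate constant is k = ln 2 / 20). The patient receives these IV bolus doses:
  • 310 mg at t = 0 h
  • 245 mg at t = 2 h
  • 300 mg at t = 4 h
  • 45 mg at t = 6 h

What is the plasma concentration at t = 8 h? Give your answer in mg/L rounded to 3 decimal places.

737.090 mg/L

k = ln 2 / 20 = 0.03466 per h
Dose 1 (310 mg at t=0 h): 310·exp(−0.03466·8) = 234.936 mg/L
Dose 2 (245 mg at t=2 h): 245·exp(−0.03466·6) = 199.002 mg/L
Dose 3 (300 mg at t=4 h): 300·exp(−0.03466·4) = 261.165 mg/L
Dose 4 (45 mg at t=6 h): 45·exp(−0.03466·2) = 41.986 mg/L
C(8) = 234.936 + 199.002 + 261.165 + 41.986 = 737.090 mg/L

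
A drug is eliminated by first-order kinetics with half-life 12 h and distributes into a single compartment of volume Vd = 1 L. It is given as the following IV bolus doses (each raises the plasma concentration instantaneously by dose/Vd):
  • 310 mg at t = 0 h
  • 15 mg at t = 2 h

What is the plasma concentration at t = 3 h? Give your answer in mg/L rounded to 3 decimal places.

k = ln 2 / 12 = 0.05776 per h
Dose 1 (310 mg at t=0 h): 310·exp(−0.05776·3) = 260.678 mg/L
Dose 2 (15 mg at t=2 h): 15·exp(−0.05776·1) = 14.158 mg/L
C(3) = 260.678 + 14.158 = 274.836 mg/L

274.836 mg/L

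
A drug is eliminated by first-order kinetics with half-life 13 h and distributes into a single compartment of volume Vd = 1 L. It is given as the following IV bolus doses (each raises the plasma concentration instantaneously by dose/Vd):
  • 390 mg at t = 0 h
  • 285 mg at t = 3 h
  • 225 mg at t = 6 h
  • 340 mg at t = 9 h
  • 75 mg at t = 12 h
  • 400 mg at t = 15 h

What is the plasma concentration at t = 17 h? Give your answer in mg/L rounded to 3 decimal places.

k = ln 2 / 13 = 0.05332 per h
Dose 1 (390 mg at t=0 h): 390·exp(−0.05332·17) = 157.547 mg/L
Dose 2 (285 mg at t=3 h): 285·exp(−0.05332·14) = 135.101 mg/L
Dose 3 (225 mg at t=6 h): 225·exp(−0.05332·11) = 125.160 mg/L
Dose 4 (340 mg at t=9 h): 340·exp(−0.05332·8) = 221.937 mg/L
Dose 5 (75 mg at t=12 h): 75·exp(−0.05332·5) = 57.449 mg/L
Dose 6 (400 mg at t=15 h): 400·exp(−0.05332·2) = 359.540 mg/L
C(17) = 157.547 + 135.101 + 125.160 + 221.937 + 57.449 + 359.540 = 1056.734 mg/L

1056.734 mg/L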